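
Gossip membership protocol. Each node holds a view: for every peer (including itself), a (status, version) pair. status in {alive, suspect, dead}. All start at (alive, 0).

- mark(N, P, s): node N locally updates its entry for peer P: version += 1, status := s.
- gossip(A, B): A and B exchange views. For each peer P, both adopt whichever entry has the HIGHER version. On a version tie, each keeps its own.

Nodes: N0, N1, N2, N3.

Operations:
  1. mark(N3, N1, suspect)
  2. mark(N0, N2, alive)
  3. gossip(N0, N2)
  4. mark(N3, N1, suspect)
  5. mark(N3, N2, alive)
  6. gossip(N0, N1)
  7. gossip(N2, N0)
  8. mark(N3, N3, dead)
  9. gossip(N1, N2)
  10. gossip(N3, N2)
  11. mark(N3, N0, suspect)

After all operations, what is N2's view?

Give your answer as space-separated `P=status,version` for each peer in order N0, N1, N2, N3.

Answer: N0=alive,0 N1=suspect,2 N2=alive,1 N3=dead,1

Derivation:
Op 1: N3 marks N1=suspect -> (suspect,v1)
Op 2: N0 marks N2=alive -> (alive,v1)
Op 3: gossip N0<->N2 -> N0.N0=(alive,v0) N0.N1=(alive,v0) N0.N2=(alive,v1) N0.N3=(alive,v0) | N2.N0=(alive,v0) N2.N1=(alive,v0) N2.N2=(alive,v1) N2.N3=(alive,v0)
Op 4: N3 marks N1=suspect -> (suspect,v2)
Op 5: N3 marks N2=alive -> (alive,v1)
Op 6: gossip N0<->N1 -> N0.N0=(alive,v0) N0.N1=(alive,v0) N0.N2=(alive,v1) N0.N3=(alive,v0) | N1.N0=(alive,v0) N1.N1=(alive,v0) N1.N2=(alive,v1) N1.N3=(alive,v0)
Op 7: gossip N2<->N0 -> N2.N0=(alive,v0) N2.N1=(alive,v0) N2.N2=(alive,v1) N2.N3=(alive,v0) | N0.N0=(alive,v0) N0.N1=(alive,v0) N0.N2=(alive,v1) N0.N3=(alive,v0)
Op 8: N3 marks N3=dead -> (dead,v1)
Op 9: gossip N1<->N2 -> N1.N0=(alive,v0) N1.N1=(alive,v0) N1.N2=(alive,v1) N1.N3=(alive,v0) | N2.N0=(alive,v0) N2.N1=(alive,v0) N2.N2=(alive,v1) N2.N3=(alive,v0)
Op 10: gossip N3<->N2 -> N3.N0=(alive,v0) N3.N1=(suspect,v2) N3.N2=(alive,v1) N3.N3=(dead,v1) | N2.N0=(alive,v0) N2.N1=(suspect,v2) N2.N2=(alive,v1) N2.N3=(dead,v1)
Op 11: N3 marks N0=suspect -> (suspect,v1)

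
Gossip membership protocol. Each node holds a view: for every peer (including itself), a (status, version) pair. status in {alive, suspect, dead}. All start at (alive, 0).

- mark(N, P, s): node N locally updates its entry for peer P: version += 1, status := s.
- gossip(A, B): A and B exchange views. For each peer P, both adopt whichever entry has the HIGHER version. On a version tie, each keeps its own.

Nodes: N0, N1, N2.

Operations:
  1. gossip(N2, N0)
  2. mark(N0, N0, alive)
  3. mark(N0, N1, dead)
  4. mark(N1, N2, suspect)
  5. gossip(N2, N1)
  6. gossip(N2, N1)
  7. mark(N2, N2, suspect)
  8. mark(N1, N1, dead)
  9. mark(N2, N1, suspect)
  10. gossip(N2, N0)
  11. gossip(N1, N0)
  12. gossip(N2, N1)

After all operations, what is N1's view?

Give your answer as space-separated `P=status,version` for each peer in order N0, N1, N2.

Op 1: gossip N2<->N0 -> N2.N0=(alive,v0) N2.N1=(alive,v0) N2.N2=(alive,v0) | N0.N0=(alive,v0) N0.N1=(alive,v0) N0.N2=(alive,v0)
Op 2: N0 marks N0=alive -> (alive,v1)
Op 3: N0 marks N1=dead -> (dead,v1)
Op 4: N1 marks N2=suspect -> (suspect,v1)
Op 5: gossip N2<->N1 -> N2.N0=(alive,v0) N2.N1=(alive,v0) N2.N2=(suspect,v1) | N1.N0=(alive,v0) N1.N1=(alive,v0) N1.N2=(suspect,v1)
Op 6: gossip N2<->N1 -> N2.N0=(alive,v0) N2.N1=(alive,v0) N2.N2=(suspect,v1) | N1.N0=(alive,v0) N1.N1=(alive,v0) N1.N2=(suspect,v1)
Op 7: N2 marks N2=suspect -> (suspect,v2)
Op 8: N1 marks N1=dead -> (dead,v1)
Op 9: N2 marks N1=suspect -> (suspect,v1)
Op 10: gossip N2<->N0 -> N2.N0=(alive,v1) N2.N1=(suspect,v1) N2.N2=(suspect,v2) | N0.N0=(alive,v1) N0.N1=(dead,v1) N0.N2=(suspect,v2)
Op 11: gossip N1<->N0 -> N1.N0=(alive,v1) N1.N1=(dead,v1) N1.N2=(suspect,v2) | N0.N0=(alive,v1) N0.N1=(dead,v1) N0.N2=(suspect,v2)
Op 12: gossip N2<->N1 -> N2.N0=(alive,v1) N2.N1=(suspect,v1) N2.N2=(suspect,v2) | N1.N0=(alive,v1) N1.N1=(dead,v1) N1.N2=(suspect,v2)

Answer: N0=alive,1 N1=dead,1 N2=suspect,2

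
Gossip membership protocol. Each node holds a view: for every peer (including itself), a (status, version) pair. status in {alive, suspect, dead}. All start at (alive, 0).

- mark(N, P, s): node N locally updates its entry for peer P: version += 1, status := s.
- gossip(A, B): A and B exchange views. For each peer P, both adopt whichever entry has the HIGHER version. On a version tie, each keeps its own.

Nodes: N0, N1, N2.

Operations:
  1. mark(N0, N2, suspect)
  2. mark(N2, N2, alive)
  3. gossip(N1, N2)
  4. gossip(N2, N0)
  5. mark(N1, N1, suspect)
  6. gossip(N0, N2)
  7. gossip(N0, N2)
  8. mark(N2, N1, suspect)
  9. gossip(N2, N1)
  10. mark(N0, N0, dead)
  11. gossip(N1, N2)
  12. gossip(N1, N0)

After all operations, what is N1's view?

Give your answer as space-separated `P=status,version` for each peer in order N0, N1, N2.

Op 1: N0 marks N2=suspect -> (suspect,v1)
Op 2: N2 marks N2=alive -> (alive,v1)
Op 3: gossip N1<->N2 -> N1.N0=(alive,v0) N1.N1=(alive,v0) N1.N2=(alive,v1) | N2.N0=(alive,v0) N2.N1=(alive,v0) N2.N2=(alive,v1)
Op 4: gossip N2<->N0 -> N2.N0=(alive,v0) N2.N1=(alive,v0) N2.N2=(alive,v1) | N0.N0=(alive,v0) N0.N1=(alive,v0) N0.N2=(suspect,v1)
Op 5: N1 marks N1=suspect -> (suspect,v1)
Op 6: gossip N0<->N2 -> N0.N0=(alive,v0) N0.N1=(alive,v0) N0.N2=(suspect,v1) | N2.N0=(alive,v0) N2.N1=(alive,v0) N2.N2=(alive,v1)
Op 7: gossip N0<->N2 -> N0.N0=(alive,v0) N0.N1=(alive,v0) N0.N2=(suspect,v1) | N2.N0=(alive,v0) N2.N1=(alive,v0) N2.N2=(alive,v1)
Op 8: N2 marks N1=suspect -> (suspect,v1)
Op 9: gossip N2<->N1 -> N2.N0=(alive,v0) N2.N1=(suspect,v1) N2.N2=(alive,v1) | N1.N0=(alive,v0) N1.N1=(suspect,v1) N1.N2=(alive,v1)
Op 10: N0 marks N0=dead -> (dead,v1)
Op 11: gossip N1<->N2 -> N1.N0=(alive,v0) N1.N1=(suspect,v1) N1.N2=(alive,v1) | N2.N0=(alive,v0) N2.N1=(suspect,v1) N2.N2=(alive,v1)
Op 12: gossip N1<->N0 -> N1.N0=(dead,v1) N1.N1=(suspect,v1) N1.N2=(alive,v1) | N0.N0=(dead,v1) N0.N1=(suspect,v1) N0.N2=(suspect,v1)

Answer: N0=dead,1 N1=suspect,1 N2=alive,1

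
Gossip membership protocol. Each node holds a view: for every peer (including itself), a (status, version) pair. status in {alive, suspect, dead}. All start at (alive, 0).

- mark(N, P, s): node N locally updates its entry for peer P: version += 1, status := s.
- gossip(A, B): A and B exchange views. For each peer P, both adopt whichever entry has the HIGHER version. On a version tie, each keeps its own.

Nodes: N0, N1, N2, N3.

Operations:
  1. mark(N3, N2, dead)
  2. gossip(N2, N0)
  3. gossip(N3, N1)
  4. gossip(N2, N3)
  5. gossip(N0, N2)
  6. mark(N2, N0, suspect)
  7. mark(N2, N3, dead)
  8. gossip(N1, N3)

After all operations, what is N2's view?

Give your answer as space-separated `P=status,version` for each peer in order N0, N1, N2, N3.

Op 1: N3 marks N2=dead -> (dead,v1)
Op 2: gossip N2<->N0 -> N2.N0=(alive,v0) N2.N1=(alive,v0) N2.N2=(alive,v0) N2.N3=(alive,v0) | N0.N0=(alive,v0) N0.N1=(alive,v0) N0.N2=(alive,v0) N0.N3=(alive,v0)
Op 3: gossip N3<->N1 -> N3.N0=(alive,v0) N3.N1=(alive,v0) N3.N2=(dead,v1) N3.N3=(alive,v0) | N1.N0=(alive,v0) N1.N1=(alive,v0) N1.N2=(dead,v1) N1.N3=(alive,v0)
Op 4: gossip N2<->N3 -> N2.N0=(alive,v0) N2.N1=(alive,v0) N2.N2=(dead,v1) N2.N3=(alive,v0) | N3.N0=(alive,v0) N3.N1=(alive,v0) N3.N2=(dead,v1) N3.N3=(alive,v0)
Op 5: gossip N0<->N2 -> N0.N0=(alive,v0) N0.N1=(alive,v0) N0.N2=(dead,v1) N0.N3=(alive,v0) | N2.N0=(alive,v0) N2.N1=(alive,v0) N2.N2=(dead,v1) N2.N3=(alive,v0)
Op 6: N2 marks N0=suspect -> (suspect,v1)
Op 7: N2 marks N3=dead -> (dead,v1)
Op 8: gossip N1<->N3 -> N1.N0=(alive,v0) N1.N1=(alive,v0) N1.N2=(dead,v1) N1.N3=(alive,v0) | N3.N0=(alive,v0) N3.N1=(alive,v0) N3.N2=(dead,v1) N3.N3=(alive,v0)

Answer: N0=suspect,1 N1=alive,0 N2=dead,1 N3=dead,1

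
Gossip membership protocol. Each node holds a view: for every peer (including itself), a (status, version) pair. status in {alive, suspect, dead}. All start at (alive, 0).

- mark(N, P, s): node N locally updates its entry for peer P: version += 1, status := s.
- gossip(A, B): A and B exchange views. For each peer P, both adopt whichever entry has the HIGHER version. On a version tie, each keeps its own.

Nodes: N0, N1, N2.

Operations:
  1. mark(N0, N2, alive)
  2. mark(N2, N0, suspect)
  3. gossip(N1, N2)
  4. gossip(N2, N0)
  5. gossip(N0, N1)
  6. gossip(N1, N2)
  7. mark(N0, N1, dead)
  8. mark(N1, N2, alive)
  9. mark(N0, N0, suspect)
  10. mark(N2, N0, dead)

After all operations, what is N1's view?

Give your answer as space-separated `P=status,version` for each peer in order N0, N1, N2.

Answer: N0=suspect,1 N1=alive,0 N2=alive,2

Derivation:
Op 1: N0 marks N2=alive -> (alive,v1)
Op 2: N2 marks N0=suspect -> (suspect,v1)
Op 3: gossip N1<->N2 -> N1.N0=(suspect,v1) N1.N1=(alive,v0) N1.N2=(alive,v0) | N2.N0=(suspect,v1) N2.N1=(alive,v0) N2.N2=(alive,v0)
Op 4: gossip N2<->N0 -> N2.N0=(suspect,v1) N2.N1=(alive,v0) N2.N2=(alive,v1) | N0.N0=(suspect,v1) N0.N1=(alive,v0) N0.N2=(alive,v1)
Op 5: gossip N0<->N1 -> N0.N0=(suspect,v1) N0.N1=(alive,v0) N0.N2=(alive,v1) | N1.N0=(suspect,v1) N1.N1=(alive,v0) N1.N2=(alive,v1)
Op 6: gossip N1<->N2 -> N1.N0=(suspect,v1) N1.N1=(alive,v0) N1.N2=(alive,v1) | N2.N0=(suspect,v1) N2.N1=(alive,v0) N2.N2=(alive,v1)
Op 7: N0 marks N1=dead -> (dead,v1)
Op 8: N1 marks N2=alive -> (alive,v2)
Op 9: N0 marks N0=suspect -> (suspect,v2)
Op 10: N2 marks N0=dead -> (dead,v2)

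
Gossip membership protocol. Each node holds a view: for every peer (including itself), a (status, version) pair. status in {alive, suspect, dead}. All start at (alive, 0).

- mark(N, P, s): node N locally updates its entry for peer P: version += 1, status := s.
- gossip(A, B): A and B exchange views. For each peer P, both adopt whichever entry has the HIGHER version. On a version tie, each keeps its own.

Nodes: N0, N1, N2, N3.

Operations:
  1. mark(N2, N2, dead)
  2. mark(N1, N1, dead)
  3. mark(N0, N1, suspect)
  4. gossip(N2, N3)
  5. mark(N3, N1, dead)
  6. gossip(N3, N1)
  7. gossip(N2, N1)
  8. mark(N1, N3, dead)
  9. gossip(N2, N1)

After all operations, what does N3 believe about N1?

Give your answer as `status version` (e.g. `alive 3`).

Op 1: N2 marks N2=dead -> (dead,v1)
Op 2: N1 marks N1=dead -> (dead,v1)
Op 3: N0 marks N1=suspect -> (suspect,v1)
Op 4: gossip N2<->N3 -> N2.N0=(alive,v0) N2.N1=(alive,v0) N2.N2=(dead,v1) N2.N3=(alive,v0) | N3.N0=(alive,v0) N3.N1=(alive,v0) N3.N2=(dead,v1) N3.N3=(alive,v0)
Op 5: N3 marks N1=dead -> (dead,v1)
Op 6: gossip N3<->N1 -> N3.N0=(alive,v0) N3.N1=(dead,v1) N3.N2=(dead,v1) N3.N3=(alive,v0) | N1.N0=(alive,v0) N1.N1=(dead,v1) N1.N2=(dead,v1) N1.N3=(alive,v0)
Op 7: gossip N2<->N1 -> N2.N0=(alive,v0) N2.N1=(dead,v1) N2.N2=(dead,v1) N2.N3=(alive,v0) | N1.N0=(alive,v0) N1.N1=(dead,v1) N1.N2=(dead,v1) N1.N3=(alive,v0)
Op 8: N1 marks N3=dead -> (dead,v1)
Op 9: gossip N2<->N1 -> N2.N0=(alive,v0) N2.N1=(dead,v1) N2.N2=(dead,v1) N2.N3=(dead,v1) | N1.N0=(alive,v0) N1.N1=(dead,v1) N1.N2=(dead,v1) N1.N3=(dead,v1)

Answer: dead 1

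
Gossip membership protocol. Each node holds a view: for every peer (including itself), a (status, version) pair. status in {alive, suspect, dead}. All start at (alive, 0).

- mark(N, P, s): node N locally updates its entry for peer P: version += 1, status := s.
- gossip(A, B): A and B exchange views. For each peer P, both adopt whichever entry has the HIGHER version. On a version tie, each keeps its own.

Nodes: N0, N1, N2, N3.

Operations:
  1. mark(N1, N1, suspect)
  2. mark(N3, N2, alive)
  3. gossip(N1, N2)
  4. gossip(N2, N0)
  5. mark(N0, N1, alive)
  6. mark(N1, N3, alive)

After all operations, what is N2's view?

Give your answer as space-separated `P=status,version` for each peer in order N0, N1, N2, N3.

Answer: N0=alive,0 N1=suspect,1 N2=alive,0 N3=alive,0

Derivation:
Op 1: N1 marks N1=suspect -> (suspect,v1)
Op 2: N3 marks N2=alive -> (alive,v1)
Op 3: gossip N1<->N2 -> N1.N0=(alive,v0) N1.N1=(suspect,v1) N1.N2=(alive,v0) N1.N3=(alive,v0) | N2.N0=(alive,v0) N2.N1=(suspect,v1) N2.N2=(alive,v0) N2.N3=(alive,v0)
Op 4: gossip N2<->N0 -> N2.N0=(alive,v0) N2.N1=(suspect,v1) N2.N2=(alive,v0) N2.N3=(alive,v0) | N0.N0=(alive,v0) N0.N1=(suspect,v1) N0.N2=(alive,v0) N0.N3=(alive,v0)
Op 5: N0 marks N1=alive -> (alive,v2)
Op 6: N1 marks N3=alive -> (alive,v1)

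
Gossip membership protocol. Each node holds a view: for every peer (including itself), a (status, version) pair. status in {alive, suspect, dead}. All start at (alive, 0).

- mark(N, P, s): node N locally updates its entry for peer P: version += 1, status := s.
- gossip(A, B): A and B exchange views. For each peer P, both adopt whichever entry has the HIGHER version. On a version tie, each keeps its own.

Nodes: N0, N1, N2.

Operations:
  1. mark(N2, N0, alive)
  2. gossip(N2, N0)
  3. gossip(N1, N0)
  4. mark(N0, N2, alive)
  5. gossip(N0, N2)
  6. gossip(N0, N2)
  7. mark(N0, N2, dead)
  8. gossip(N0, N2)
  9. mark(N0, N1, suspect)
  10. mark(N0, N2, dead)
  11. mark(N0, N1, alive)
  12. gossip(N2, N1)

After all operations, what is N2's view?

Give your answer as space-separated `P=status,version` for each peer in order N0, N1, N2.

Op 1: N2 marks N0=alive -> (alive,v1)
Op 2: gossip N2<->N0 -> N2.N0=(alive,v1) N2.N1=(alive,v0) N2.N2=(alive,v0) | N0.N0=(alive,v1) N0.N1=(alive,v0) N0.N2=(alive,v0)
Op 3: gossip N1<->N0 -> N1.N0=(alive,v1) N1.N1=(alive,v0) N1.N2=(alive,v0) | N0.N0=(alive,v1) N0.N1=(alive,v0) N0.N2=(alive,v0)
Op 4: N0 marks N2=alive -> (alive,v1)
Op 5: gossip N0<->N2 -> N0.N0=(alive,v1) N0.N1=(alive,v0) N0.N2=(alive,v1) | N2.N0=(alive,v1) N2.N1=(alive,v0) N2.N2=(alive,v1)
Op 6: gossip N0<->N2 -> N0.N0=(alive,v1) N0.N1=(alive,v0) N0.N2=(alive,v1) | N2.N0=(alive,v1) N2.N1=(alive,v0) N2.N2=(alive,v1)
Op 7: N0 marks N2=dead -> (dead,v2)
Op 8: gossip N0<->N2 -> N0.N0=(alive,v1) N0.N1=(alive,v0) N0.N2=(dead,v2) | N2.N0=(alive,v1) N2.N1=(alive,v0) N2.N2=(dead,v2)
Op 9: N0 marks N1=suspect -> (suspect,v1)
Op 10: N0 marks N2=dead -> (dead,v3)
Op 11: N0 marks N1=alive -> (alive,v2)
Op 12: gossip N2<->N1 -> N2.N0=(alive,v1) N2.N1=(alive,v0) N2.N2=(dead,v2) | N1.N0=(alive,v1) N1.N1=(alive,v0) N1.N2=(dead,v2)

Answer: N0=alive,1 N1=alive,0 N2=dead,2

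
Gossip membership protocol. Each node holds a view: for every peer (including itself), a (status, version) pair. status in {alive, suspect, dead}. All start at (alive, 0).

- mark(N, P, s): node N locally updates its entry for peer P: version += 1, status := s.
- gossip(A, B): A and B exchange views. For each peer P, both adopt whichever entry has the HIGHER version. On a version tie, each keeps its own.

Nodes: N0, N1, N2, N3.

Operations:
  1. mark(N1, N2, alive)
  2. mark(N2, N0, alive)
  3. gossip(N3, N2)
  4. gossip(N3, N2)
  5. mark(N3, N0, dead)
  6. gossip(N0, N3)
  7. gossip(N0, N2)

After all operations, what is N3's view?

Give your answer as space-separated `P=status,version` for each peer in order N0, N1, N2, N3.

Answer: N0=dead,2 N1=alive,0 N2=alive,0 N3=alive,0

Derivation:
Op 1: N1 marks N2=alive -> (alive,v1)
Op 2: N2 marks N0=alive -> (alive,v1)
Op 3: gossip N3<->N2 -> N3.N0=(alive,v1) N3.N1=(alive,v0) N3.N2=(alive,v0) N3.N3=(alive,v0) | N2.N0=(alive,v1) N2.N1=(alive,v0) N2.N2=(alive,v0) N2.N3=(alive,v0)
Op 4: gossip N3<->N2 -> N3.N0=(alive,v1) N3.N1=(alive,v0) N3.N2=(alive,v0) N3.N3=(alive,v0) | N2.N0=(alive,v1) N2.N1=(alive,v0) N2.N2=(alive,v0) N2.N3=(alive,v0)
Op 5: N3 marks N0=dead -> (dead,v2)
Op 6: gossip N0<->N3 -> N0.N0=(dead,v2) N0.N1=(alive,v0) N0.N2=(alive,v0) N0.N3=(alive,v0) | N3.N0=(dead,v2) N3.N1=(alive,v0) N3.N2=(alive,v0) N3.N3=(alive,v0)
Op 7: gossip N0<->N2 -> N0.N0=(dead,v2) N0.N1=(alive,v0) N0.N2=(alive,v0) N0.N3=(alive,v0) | N2.N0=(dead,v2) N2.N1=(alive,v0) N2.N2=(alive,v0) N2.N3=(alive,v0)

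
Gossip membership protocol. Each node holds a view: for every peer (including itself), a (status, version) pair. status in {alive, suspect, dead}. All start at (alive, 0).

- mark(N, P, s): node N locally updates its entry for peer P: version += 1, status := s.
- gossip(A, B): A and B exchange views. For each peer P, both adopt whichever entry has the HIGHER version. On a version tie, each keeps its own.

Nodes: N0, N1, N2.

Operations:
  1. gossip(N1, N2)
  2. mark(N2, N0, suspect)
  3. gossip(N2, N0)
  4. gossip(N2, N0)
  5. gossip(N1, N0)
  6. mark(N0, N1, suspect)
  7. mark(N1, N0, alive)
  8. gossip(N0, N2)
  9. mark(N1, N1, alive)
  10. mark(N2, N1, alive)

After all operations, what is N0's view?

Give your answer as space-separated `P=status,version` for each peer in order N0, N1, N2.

Answer: N0=suspect,1 N1=suspect,1 N2=alive,0

Derivation:
Op 1: gossip N1<->N2 -> N1.N0=(alive,v0) N1.N1=(alive,v0) N1.N2=(alive,v0) | N2.N0=(alive,v0) N2.N1=(alive,v0) N2.N2=(alive,v0)
Op 2: N2 marks N0=suspect -> (suspect,v1)
Op 3: gossip N2<->N0 -> N2.N0=(suspect,v1) N2.N1=(alive,v0) N2.N2=(alive,v0) | N0.N0=(suspect,v1) N0.N1=(alive,v0) N0.N2=(alive,v0)
Op 4: gossip N2<->N0 -> N2.N0=(suspect,v1) N2.N1=(alive,v0) N2.N2=(alive,v0) | N0.N0=(suspect,v1) N0.N1=(alive,v0) N0.N2=(alive,v0)
Op 5: gossip N1<->N0 -> N1.N0=(suspect,v1) N1.N1=(alive,v0) N1.N2=(alive,v0) | N0.N0=(suspect,v1) N0.N1=(alive,v0) N0.N2=(alive,v0)
Op 6: N0 marks N1=suspect -> (suspect,v1)
Op 7: N1 marks N0=alive -> (alive,v2)
Op 8: gossip N0<->N2 -> N0.N0=(suspect,v1) N0.N1=(suspect,v1) N0.N2=(alive,v0) | N2.N0=(suspect,v1) N2.N1=(suspect,v1) N2.N2=(alive,v0)
Op 9: N1 marks N1=alive -> (alive,v1)
Op 10: N2 marks N1=alive -> (alive,v2)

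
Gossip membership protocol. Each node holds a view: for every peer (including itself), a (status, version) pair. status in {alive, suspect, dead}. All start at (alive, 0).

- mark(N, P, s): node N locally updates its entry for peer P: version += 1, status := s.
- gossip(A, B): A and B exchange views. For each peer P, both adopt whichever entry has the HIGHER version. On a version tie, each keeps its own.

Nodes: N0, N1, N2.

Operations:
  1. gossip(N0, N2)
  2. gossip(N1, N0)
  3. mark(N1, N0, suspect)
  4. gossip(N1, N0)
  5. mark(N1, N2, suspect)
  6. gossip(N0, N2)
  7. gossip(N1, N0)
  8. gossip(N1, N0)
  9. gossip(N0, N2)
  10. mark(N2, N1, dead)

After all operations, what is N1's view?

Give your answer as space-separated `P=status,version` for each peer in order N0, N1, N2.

Answer: N0=suspect,1 N1=alive,0 N2=suspect,1

Derivation:
Op 1: gossip N0<->N2 -> N0.N0=(alive,v0) N0.N1=(alive,v0) N0.N2=(alive,v0) | N2.N0=(alive,v0) N2.N1=(alive,v0) N2.N2=(alive,v0)
Op 2: gossip N1<->N0 -> N1.N0=(alive,v0) N1.N1=(alive,v0) N1.N2=(alive,v0) | N0.N0=(alive,v0) N0.N1=(alive,v0) N0.N2=(alive,v0)
Op 3: N1 marks N0=suspect -> (suspect,v1)
Op 4: gossip N1<->N0 -> N1.N0=(suspect,v1) N1.N1=(alive,v0) N1.N2=(alive,v0) | N0.N0=(suspect,v1) N0.N1=(alive,v0) N0.N2=(alive,v0)
Op 5: N1 marks N2=suspect -> (suspect,v1)
Op 6: gossip N0<->N2 -> N0.N0=(suspect,v1) N0.N1=(alive,v0) N0.N2=(alive,v0) | N2.N0=(suspect,v1) N2.N1=(alive,v0) N2.N2=(alive,v0)
Op 7: gossip N1<->N0 -> N1.N0=(suspect,v1) N1.N1=(alive,v0) N1.N2=(suspect,v1) | N0.N0=(suspect,v1) N0.N1=(alive,v0) N0.N2=(suspect,v1)
Op 8: gossip N1<->N0 -> N1.N0=(suspect,v1) N1.N1=(alive,v0) N1.N2=(suspect,v1) | N0.N0=(suspect,v1) N0.N1=(alive,v0) N0.N2=(suspect,v1)
Op 9: gossip N0<->N2 -> N0.N0=(suspect,v1) N0.N1=(alive,v0) N0.N2=(suspect,v1) | N2.N0=(suspect,v1) N2.N1=(alive,v0) N2.N2=(suspect,v1)
Op 10: N2 marks N1=dead -> (dead,v1)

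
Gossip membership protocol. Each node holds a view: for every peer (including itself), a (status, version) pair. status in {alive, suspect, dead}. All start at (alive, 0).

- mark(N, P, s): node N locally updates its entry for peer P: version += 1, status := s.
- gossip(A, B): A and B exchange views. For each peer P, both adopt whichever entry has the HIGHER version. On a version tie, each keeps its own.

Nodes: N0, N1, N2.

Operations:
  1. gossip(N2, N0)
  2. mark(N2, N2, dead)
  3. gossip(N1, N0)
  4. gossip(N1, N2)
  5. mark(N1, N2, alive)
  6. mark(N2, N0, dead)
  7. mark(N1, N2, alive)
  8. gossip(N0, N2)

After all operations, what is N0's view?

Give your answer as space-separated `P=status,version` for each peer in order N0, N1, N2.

Op 1: gossip N2<->N0 -> N2.N0=(alive,v0) N2.N1=(alive,v0) N2.N2=(alive,v0) | N0.N0=(alive,v0) N0.N1=(alive,v0) N0.N2=(alive,v0)
Op 2: N2 marks N2=dead -> (dead,v1)
Op 3: gossip N1<->N0 -> N1.N0=(alive,v0) N1.N1=(alive,v0) N1.N2=(alive,v0) | N0.N0=(alive,v0) N0.N1=(alive,v0) N0.N2=(alive,v0)
Op 4: gossip N1<->N2 -> N1.N0=(alive,v0) N1.N1=(alive,v0) N1.N2=(dead,v1) | N2.N0=(alive,v0) N2.N1=(alive,v0) N2.N2=(dead,v1)
Op 5: N1 marks N2=alive -> (alive,v2)
Op 6: N2 marks N0=dead -> (dead,v1)
Op 7: N1 marks N2=alive -> (alive,v3)
Op 8: gossip N0<->N2 -> N0.N0=(dead,v1) N0.N1=(alive,v0) N0.N2=(dead,v1) | N2.N0=(dead,v1) N2.N1=(alive,v0) N2.N2=(dead,v1)

Answer: N0=dead,1 N1=alive,0 N2=dead,1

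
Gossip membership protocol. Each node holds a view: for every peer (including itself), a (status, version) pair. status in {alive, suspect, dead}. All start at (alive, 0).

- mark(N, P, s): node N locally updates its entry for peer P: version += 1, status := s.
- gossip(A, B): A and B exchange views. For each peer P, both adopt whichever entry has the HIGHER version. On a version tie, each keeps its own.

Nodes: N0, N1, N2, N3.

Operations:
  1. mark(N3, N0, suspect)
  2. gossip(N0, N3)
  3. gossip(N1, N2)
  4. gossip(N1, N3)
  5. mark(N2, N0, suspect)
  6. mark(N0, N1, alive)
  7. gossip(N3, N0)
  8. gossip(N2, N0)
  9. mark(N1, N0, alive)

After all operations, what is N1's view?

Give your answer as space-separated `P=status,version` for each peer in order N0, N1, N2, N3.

Op 1: N3 marks N0=suspect -> (suspect,v1)
Op 2: gossip N0<->N3 -> N0.N0=(suspect,v1) N0.N1=(alive,v0) N0.N2=(alive,v0) N0.N3=(alive,v0) | N3.N0=(suspect,v1) N3.N1=(alive,v0) N3.N2=(alive,v0) N3.N3=(alive,v0)
Op 3: gossip N1<->N2 -> N1.N0=(alive,v0) N1.N1=(alive,v0) N1.N2=(alive,v0) N1.N3=(alive,v0) | N2.N0=(alive,v0) N2.N1=(alive,v0) N2.N2=(alive,v0) N2.N3=(alive,v0)
Op 4: gossip N1<->N3 -> N1.N0=(suspect,v1) N1.N1=(alive,v0) N1.N2=(alive,v0) N1.N3=(alive,v0) | N3.N0=(suspect,v1) N3.N1=(alive,v0) N3.N2=(alive,v0) N3.N3=(alive,v0)
Op 5: N2 marks N0=suspect -> (suspect,v1)
Op 6: N0 marks N1=alive -> (alive,v1)
Op 7: gossip N3<->N0 -> N3.N0=(suspect,v1) N3.N1=(alive,v1) N3.N2=(alive,v0) N3.N3=(alive,v0) | N0.N0=(suspect,v1) N0.N1=(alive,v1) N0.N2=(alive,v0) N0.N3=(alive,v0)
Op 8: gossip N2<->N0 -> N2.N0=(suspect,v1) N2.N1=(alive,v1) N2.N2=(alive,v0) N2.N3=(alive,v0) | N0.N0=(suspect,v1) N0.N1=(alive,v1) N0.N2=(alive,v0) N0.N3=(alive,v0)
Op 9: N1 marks N0=alive -> (alive,v2)

Answer: N0=alive,2 N1=alive,0 N2=alive,0 N3=alive,0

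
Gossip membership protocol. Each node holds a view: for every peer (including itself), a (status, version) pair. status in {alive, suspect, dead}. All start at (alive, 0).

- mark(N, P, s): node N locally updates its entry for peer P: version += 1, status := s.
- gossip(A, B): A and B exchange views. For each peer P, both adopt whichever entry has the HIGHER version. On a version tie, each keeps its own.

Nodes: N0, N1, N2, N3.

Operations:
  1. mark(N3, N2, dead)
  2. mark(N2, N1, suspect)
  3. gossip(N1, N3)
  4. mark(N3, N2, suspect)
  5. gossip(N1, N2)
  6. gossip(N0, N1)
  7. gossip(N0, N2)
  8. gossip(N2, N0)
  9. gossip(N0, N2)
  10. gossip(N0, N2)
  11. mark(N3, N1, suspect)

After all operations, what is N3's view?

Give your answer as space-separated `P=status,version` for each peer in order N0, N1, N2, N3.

Answer: N0=alive,0 N1=suspect,1 N2=suspect,2 N3=alive,0

Derivation:
Op 1: N3 marks N2=dead -> (dead,v1)
Op 2: N2 marks N1=suspect -> (suspect,v1)
Op 3: gossip N1<->N3 -> N1.N0=(alive,v0) N1.N1=(alive,v0) N1.N2=(dead,v1) N1.N3=(alive,v0) | N3.N0=(alive,v0) N3.N1=(alive,v0) N3.N2=(dead,v1) N3.N3=(alive,v0)
Op 4: N3 marks N2=suspect -> (suspect,v2)
Op 5: gossip N1<->N2 -> N1.N0=(alive,v0) N1.N1=(suspect,v1) N1.N2=(dead,v1) N1.N3=(alive,v0) | N2.N0=(alive,v0) N2.N1=(suspect,v1) N2.N2=(dead,v1) N2.N3=(alive,v0)
Op 6: gossip N0<->N1 -> N0.N0=(alive,v0) N0.N1=(suspect,v1) N0.N2=(dead,v1) N0.N3=(alive,v0) | N1.N0=(alive,v0) N1.N1=(suspect,v1) N1.N2=(dead,v1) N1.N3=(alive,v0)
Op 7: gossip N0<->N2 -> N0.N0=(alive,v0) N0.N1=(suspect,v1) N0.N2=(dead,v1) N0.N3=(alive,v0) | N2.N0=(alive,v0) N2.N1=(suspect,v1) N2.N2=(dead,v1) N2.N3=(alive,v0)
Op 8: gossip N2<->N0 -> N2.N0=(alive,v0) N2.N1=(suspect,v1) N2.N2=(dead,v1) N2.N3=(alive,v0) | N0.N0=(alive,v0) N0.N1=(suspect,v1) N0.N2=(dead,v1) N0.N3=(alive,v0)
Op 9: gossip N0<->N2 -> N0.N0=(alive,v0) N0.N1=(suspect,v1) N0.N2=(dead,v1) N0.N3=(alive,v0) | N2.N0=(alive,v0) N2.N1=(suspect,v1) N2.N2=(dead,v1) N2.N3=(alive,v0)
Op 10: gossip N0<->N2 -> N0.N0=(alive,v0) N0.N1=(suspect,v1) N0.N2=(dead,v1) N0.N3=(alive,v0) | N2.N0=(alive,v0) N2.N1=(suspect,v1) N2.N2=(dead,v1) N2.N3=(alive,v0)
Op 11: N3 marks N1=suspect -> (suspect,v1)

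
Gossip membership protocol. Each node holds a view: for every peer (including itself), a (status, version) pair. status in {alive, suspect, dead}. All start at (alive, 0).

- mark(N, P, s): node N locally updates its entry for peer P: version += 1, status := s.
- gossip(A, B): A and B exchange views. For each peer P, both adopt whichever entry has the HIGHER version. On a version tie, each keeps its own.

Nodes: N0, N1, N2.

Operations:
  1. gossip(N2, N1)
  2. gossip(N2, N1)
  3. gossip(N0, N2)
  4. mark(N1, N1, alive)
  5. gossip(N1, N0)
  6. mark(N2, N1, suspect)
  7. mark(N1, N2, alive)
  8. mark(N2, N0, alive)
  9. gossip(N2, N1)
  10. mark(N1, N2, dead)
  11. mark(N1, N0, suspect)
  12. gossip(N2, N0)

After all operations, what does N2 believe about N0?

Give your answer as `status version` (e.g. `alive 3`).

Answer: alive 1

Derivation:
Op 1: gossip N2<->N1 -> N2.N0=(alive,v0) N2.N1=(alive,v0) N2.N2=(alive,v0) | N1.N0=(alive,v0) N1.N1=(alive,v0) N1.N2=(alive,v0)
Op 2: gossip N2<->N1 -> N2.N0=(alive,v0) N2.N1=(alive,v0) N2.N2=(alive,v0) | N1.N0=(alive,v0) N1.N1=(alive,v0) N1.N2=(alive,v0)
Op 3: gossip N0<->N2 -> N0.N0=(alive,v0) N0.N1=(alive,v0) N0.N2=(alive,v0) | N2.N0=(alive,v0) N2.N1=(alive,v0) N2.N2=(alive,v0)
Op 4: N1 marks N1=alive -> (alive,v1)
Op 5: gossip N1<->N0 -> N1.N0=(alive,v0) N1.N1=(alive,v1) N1.N2=(alive,v0) | N0.N0=(alive,v0) N0.N1=(alive,v1) N0.N2=(alive,v0)
Op 6: N2 marks N1=suspect -> (suspect,v1)
Op 7: N1 marks N2=alive -> (alive,v1)
Op 8: N2 marks N0=alive -> (alive,v1)
Op 9: gossip N2<->N1 -> N2.N0=(alive,v1) N2.N1=(suspect,v1) N2.N2=(alive,v1) | N1.N0=(alive,v1) N1.N1=(alive,v1) N1.N2=(alive,v1)
Op 10: N1 marks N2=dead -> (dead,v2)
Op 11: N1 marks N0=suspect -> (suspect,v2)
Op 12: gossip N2<->N0 -> N2.N0=(alive,v1) N2.N1=(suspect,v1) N2.N2=(alive,v1) | N0.N0=(alive,v1) N0.N1=(alive,v1) N0.N2=(alive,v1)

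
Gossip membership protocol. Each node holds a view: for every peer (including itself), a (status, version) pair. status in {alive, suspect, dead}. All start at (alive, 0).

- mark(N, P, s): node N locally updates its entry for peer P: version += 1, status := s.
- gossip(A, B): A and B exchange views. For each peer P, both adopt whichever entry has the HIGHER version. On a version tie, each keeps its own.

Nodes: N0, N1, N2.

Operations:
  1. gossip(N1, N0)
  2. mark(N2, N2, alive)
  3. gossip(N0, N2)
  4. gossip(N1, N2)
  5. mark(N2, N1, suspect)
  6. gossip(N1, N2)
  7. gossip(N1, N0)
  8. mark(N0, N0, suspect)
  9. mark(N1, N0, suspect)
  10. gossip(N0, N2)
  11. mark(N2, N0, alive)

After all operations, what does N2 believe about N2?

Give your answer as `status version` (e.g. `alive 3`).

Answer: alive 1

Derivation:
Op 1: gossip N1<->N0 -> N1.N0=(alive,v0) N1.N1=(alive,v0) N1.N2=(alive,v0) | N0.N0=(alive,v0) N0.N1=(alive,v0) N0.N2=(alive,v0)
Op 2: N2 marks N2=alive -> (alive,v1)
Op 3: gossip N0<->N2 -> N0.N0=(alive,v0) N0.N1=(alive,v0) N0.N2=(alive,v1) | N2.N0=(alive,v0) N2.N1=(alive,v0) N2.N2=(alive,v1)
Op 4: gossip N1<->N2 -> N1.N0=(alive,v0) N1.N1=(alive,v0) N1.N2=(alive,v1) | N2.N0=(alive,v0) N2.N1=(alive,v0) N2.N2=(alive,v1)
Op 5: N2 marks N1=suspect -> (suspect,v1)
Op 6: gossip N1<->N2 -> N1.N0=(alive,v0) N1.N1=(suspect,v1) N1.N2=(alive,v1) | N2.N0=(alive,v0) N2.N1=(suspect,v1) N2.N2=(alive,v1)
Op 7: gossip N1<->N0 -> N1.N0=(alive,v0) N1.N1=(suspect,v1) N1.N2=(alive,v1) | N0.N0=(alive,v0) N0.N1=(suspect,v1) N0.N2=(alive,v1)
Op 8: N0 marks N0=suspect -> (suspect,v1)
Op 9: N1 marks N0=suspect -> (suspect,v1)
Op 10: gossip N0<->N2 -> N0.N0=(suspect,v1) N0.N1=(suspect,v1) N0.N2=(alive,v1) | N2.N0=(suspect,v1) N2.N1=(suspect,v1) N2.N2=(alive,v1)
Op 11: N2 marks N0=alive -> (alive,v2)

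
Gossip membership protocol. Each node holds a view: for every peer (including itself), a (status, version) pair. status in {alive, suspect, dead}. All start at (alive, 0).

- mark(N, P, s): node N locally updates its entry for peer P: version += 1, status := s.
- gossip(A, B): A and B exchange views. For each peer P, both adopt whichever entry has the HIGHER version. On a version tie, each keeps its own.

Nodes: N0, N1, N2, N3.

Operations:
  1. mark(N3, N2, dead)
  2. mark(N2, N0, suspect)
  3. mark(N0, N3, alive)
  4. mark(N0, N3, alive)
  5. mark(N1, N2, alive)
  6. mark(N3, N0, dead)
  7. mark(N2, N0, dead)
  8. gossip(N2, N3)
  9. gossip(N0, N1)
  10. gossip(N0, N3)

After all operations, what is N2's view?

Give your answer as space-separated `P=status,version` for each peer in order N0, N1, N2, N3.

Op 1: N3 marks N2=dead -> (dead,v1)
Op 2: N2 marks N0=suspect -> (suspect,v1)
Op 3: N0 marks N3=alive -> (alive,v1)
Op 4: N0 marks N3=alive -> (alive,v2)
Op 5: N1 marks N2=alive -> (alive,v1)
Op 6: N3 marks N0=dead -> (dead,v1)
Op 7: N2 marks N0=dead -> (dead,v2)
Op 8: gossip N2<->N3 -> N2.N0=(dead,v2) N2.N1=(alive,v0) N2.N2=(dead,v1) N2.N3=(alive,v0) | N3.N0=(dead,v2) N3.N1=(alive,v0) N3.N2=(dead,v1) N3.N3=(alive,v0)
Op 9: gossip N0<->N1 -> N0.N0=(alive,v0) N0.N1=(alive,v0) N0.N2=(alive,v1) N0.N3=(alive,v2) | N1.N0=(alive,v0) N1.N1=(alive,v0) N1.N2=(alive,v1) N1.N3=(alive,v2)
Op 10: gossip N0<->N3 -> N0.N0=(dead,v2) N0.N1=(alive,v0) N0.N2=(alive,v1) N0.N3=(alive,v2) | N3.N0=(dead,v2) N3.N1=(alive,v0) N3.N2=(dead,v1) N3.N3=(alive,v2)

Answer: N0=dead,2 N1=alive,0 N2=dead,1 N3=alive,0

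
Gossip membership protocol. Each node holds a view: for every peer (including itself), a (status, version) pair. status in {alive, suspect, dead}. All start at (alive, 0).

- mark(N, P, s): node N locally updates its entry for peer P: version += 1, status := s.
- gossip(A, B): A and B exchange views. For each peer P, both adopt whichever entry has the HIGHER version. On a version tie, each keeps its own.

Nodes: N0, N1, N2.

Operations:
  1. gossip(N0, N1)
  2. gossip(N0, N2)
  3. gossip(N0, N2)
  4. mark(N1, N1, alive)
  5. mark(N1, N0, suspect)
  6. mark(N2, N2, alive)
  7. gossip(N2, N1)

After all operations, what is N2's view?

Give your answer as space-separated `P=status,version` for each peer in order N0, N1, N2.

Op 1: gossip N0<->N1 -> N0.N0=(alive,v0) N0.N1=(alive,v0) N0.N2=(alive,v0) | N1.N0=(alive,v0) N1.N1=(alive,v0) N1.N2=(alive,v0)
Op 2: gossip N0<->N2 -> N0.N0=(alive,v0) N0.N1=(alive,v0) N0.N2=(alive,v0) | N2.N0=(alive,v0) N2.N1=(alive,v0) N2.N2=(alive,v0)
Op 3: gossip N0<->N2 -> N0.N0=(alive,v0) N0.N1=(alive,v0) N0.N2=(alive,v0) | N2.N0=(alive,v0) N2.N1=(alive,v0) N2.N2=(alive,v0)
Op 4: N1 marks N1=alive -> (alive,v1)
Op 5: N1 marks N0=suspect -> (suspect,v1)
Op 6: N2 marks N2=alive -> (alive,v1)
Op 7: gossip N2<->N1 -> N2.N0=(suspect,v1) N2.N1=(alive,v1) N2.N2=(alive,v1) | N1.N0=(suspect,v1) N1.N1=(alive,v1) N1.N2=(alive,v1)

Answer: N0=suspect,1 N1=alive,1 N2=alive,1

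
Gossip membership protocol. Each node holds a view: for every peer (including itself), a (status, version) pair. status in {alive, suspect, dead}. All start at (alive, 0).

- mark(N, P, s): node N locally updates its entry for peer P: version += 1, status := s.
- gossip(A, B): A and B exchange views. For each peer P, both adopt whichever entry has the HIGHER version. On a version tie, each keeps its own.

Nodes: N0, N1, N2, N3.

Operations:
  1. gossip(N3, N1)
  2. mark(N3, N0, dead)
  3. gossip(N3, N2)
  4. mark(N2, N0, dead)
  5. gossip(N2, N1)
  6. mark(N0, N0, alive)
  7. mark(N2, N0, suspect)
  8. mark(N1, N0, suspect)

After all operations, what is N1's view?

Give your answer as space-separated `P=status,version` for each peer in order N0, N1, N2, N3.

Op 1: gossip N3<->N1 -> N3.N0=(alive,v0) N3.N1=(alive,v0) N3.N2=(alive,v0) N3.N3=(alive,v0) | N1.N0=(alive,v0) N1.N1=(alive,v0) N1.N2=(alive,v0) N1.N3=(alive,v0)
Op 2: N3 marks N0=dead -> (dead,v1)
Op 3: gossip N3<->N2 -> N3.N0=(dead,v1) N3.N1=(alive,v0) N3.N2=(alive,v0) N3.N3=(alive,v0) | N2.N0=(dead,v1) N2.N1=(alive,v0) N2.N2=(alive,v0) N2.N3=(alive,v0)
Op 4: N2 marks N0=dead -> (dead,v2)
Op 5: gossip N2<->N1 -> N2.N0=(dead,v2) N2.N1=(alive,v0) N2.N2=(alive,v0) N2.N3=(alive,v0) | N1.N0=(dead,v2) N1.N1=(alive,v0) N1.N2=(alive,v0) N1.N3=(alive,v0)
Op 6: N0 marks N0=alive -> (alive,v1)
Op 7: N2 marks N0=suspect -> (suspect,v3)
Op 8: N1 marks N0=suspect -> (suspect,v3)

Answer: N0=suspect,3 N1=alive,0 N2=alive,0 N3=alive,0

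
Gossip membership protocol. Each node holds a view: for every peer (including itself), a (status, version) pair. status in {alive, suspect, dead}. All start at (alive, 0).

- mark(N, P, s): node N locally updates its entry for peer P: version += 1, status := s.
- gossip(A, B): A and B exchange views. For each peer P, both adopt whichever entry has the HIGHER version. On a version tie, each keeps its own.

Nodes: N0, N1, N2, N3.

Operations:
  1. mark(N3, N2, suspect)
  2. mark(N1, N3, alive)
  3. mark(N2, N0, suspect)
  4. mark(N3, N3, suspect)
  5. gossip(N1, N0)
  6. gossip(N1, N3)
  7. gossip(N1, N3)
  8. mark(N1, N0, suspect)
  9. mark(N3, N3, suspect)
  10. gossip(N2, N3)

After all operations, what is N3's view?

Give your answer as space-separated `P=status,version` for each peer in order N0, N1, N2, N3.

Op 1: N3 marks N2=suspect -> (suspect,v1)
Op 2: N1 marks N3=alive -> (alive,v1)
Op 3: N2 marks N0=suspect -> (suspect,v1)
Op 4: N3 marks N3=suspect -> (suspect,v1)
Op 5: gossip N1<->N0 -> N1.N0=(alive,v0) N1.N1=(alive,v0) N1.N2=(alive,v0) N1.N3=(alive,v1) | N0.N0=(alive,v0) N0.N1=(alive,v0) N0.N2=(alive,v0) N0.N3=(alive,v1)
Op 6: gossip N1<->N3 -> N1.N0=(alive,v0) N1.N1=(alive,v0) N1.N2=(suspect,v1) N1.N3=(alive,v1) | N3.N0=(alive,v0) N3.N1=(alive,v0) N3.N2=(suspect,v1) N3.N3=(suspect,v1)
Op 7: gossip N1<->N3 -> N1.N0=(alive,v0) N1.N1=(alive,v0) N1.N2=(suspect,v1) N1.N3=(alive,v1) | N3.N0=(alive,v0) N3.N1=(alive,v0) N3.N2=(suspect,v1) N3.N3=(suspect,v1)
Op 8: N1 marks N0=suspect -> (suspect,v1)
Op 9: N3 marks N3=suspect -> (suspect,v2)
Op 10: gossip N2<->N3 -> N2.N0=(suspect,v1) N2.N1=(alive,v0) N2.N2=(suspect,v1) N2.N3=(suspect,v2) | N3.N0=(suspect,v1) N3.N1=(alive,v0) N3.N2=(suspect,v1) N3.N3=(suspect,v2)

Answer: N0=suspect,1 N1=alive,0 N2=suspect,1 N3=suspect,2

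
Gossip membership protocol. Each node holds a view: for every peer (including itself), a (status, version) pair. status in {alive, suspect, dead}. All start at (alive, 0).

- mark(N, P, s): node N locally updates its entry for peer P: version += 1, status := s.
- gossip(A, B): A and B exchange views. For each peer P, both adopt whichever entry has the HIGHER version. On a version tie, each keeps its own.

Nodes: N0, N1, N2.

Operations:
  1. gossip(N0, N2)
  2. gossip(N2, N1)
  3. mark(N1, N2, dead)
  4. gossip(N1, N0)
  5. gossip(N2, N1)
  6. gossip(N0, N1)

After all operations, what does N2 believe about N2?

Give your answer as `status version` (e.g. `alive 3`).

Answer: dead 1

Derivation:
Op 1: gossip N0<->N2 -> N0.N0=(alive,v0) N0.N1=(alive,v0) N0.N2=(alive,v0) | N2.N0=(alive,v0) N2.N1=(alive,v0) N2.N2=(alive,v0)
Op 2: gossip N2<->N1 -> N2.N0=(alive,v0) N2.N1=(alive,v0) N2.N2=(alive,v0) | N1.N0=(alive,v0) N1.N1=(alive,v0) N1.N2=(alive,v0)
Op 3: N1 marks N2=dead -> (dead,v1)
Op 4: gossip N1<->N0 -> N1.N0=(alive,v0) N1.N1=(alive,v0) N1.N2=(dead,v1) | N0.N0=(alive,v0) N0.N1=(alive,v0) N0.N2=(dead,v1)
Op 5: gossip N2<->N1 -> N2.N0=(alive,v0) N2.N1=(alive,v0) N2.N2=(dead,v1) | N1.N0=(alive,v0) N1.N1=(alive,v0) N1.N2=(dead,v1)
Op 6: gossip N0<->N1 -> N0.N0=(alive,v0) N0.N1=(alive,v0) N0.N2=(dead,v1) | N1.N0=(alive,v0) N1.N1=(alive,v0) N1.N2=(dead,v1)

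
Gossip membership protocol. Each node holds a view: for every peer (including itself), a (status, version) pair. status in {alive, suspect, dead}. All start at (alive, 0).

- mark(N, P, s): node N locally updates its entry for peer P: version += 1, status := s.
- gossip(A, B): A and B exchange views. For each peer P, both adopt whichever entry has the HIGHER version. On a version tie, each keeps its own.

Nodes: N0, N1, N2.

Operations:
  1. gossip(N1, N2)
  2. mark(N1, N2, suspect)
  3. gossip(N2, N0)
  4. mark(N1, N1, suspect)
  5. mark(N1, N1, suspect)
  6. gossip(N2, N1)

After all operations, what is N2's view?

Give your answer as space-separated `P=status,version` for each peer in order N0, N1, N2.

Answer: N0=alive,0 N1=suspect,2 N2=suspect,1

Derivation:
Op 1: gossip N1<->N2 -> N1.N0=(alive,v0) N1.N1=(alive,v0) N1.N2=(alive,v0) | N2.N0=(alive,v0) N2.N1=(alive,v0) N2.N2=(alive,v0)
Op 2: N1 marks N2=suspect -> (suspect,v1)
Op 3: gossip N2<->N0 -> N2.N0=(alive,v0) N2.N1=(alive,v0) N2.N2=(alive,v0) | N0.N0=(alive,v0) N0.N1=(alive,v0) N0.N2=(alive,v0)
Op 4: N1 marks N1=suspect -> (suspect,v1)
Op 5: N1 marks N1=suspect -> (suspect,v2)
Op 6: gossip N2<->N1 -> N2.N0=(alive,v0) N2.N1=(suspect,v2) N2.N2=(suspect,v1) | N1.N0=(alive,v0) N1.N1=(suspect,v2) N1.N2=(suspect,v1)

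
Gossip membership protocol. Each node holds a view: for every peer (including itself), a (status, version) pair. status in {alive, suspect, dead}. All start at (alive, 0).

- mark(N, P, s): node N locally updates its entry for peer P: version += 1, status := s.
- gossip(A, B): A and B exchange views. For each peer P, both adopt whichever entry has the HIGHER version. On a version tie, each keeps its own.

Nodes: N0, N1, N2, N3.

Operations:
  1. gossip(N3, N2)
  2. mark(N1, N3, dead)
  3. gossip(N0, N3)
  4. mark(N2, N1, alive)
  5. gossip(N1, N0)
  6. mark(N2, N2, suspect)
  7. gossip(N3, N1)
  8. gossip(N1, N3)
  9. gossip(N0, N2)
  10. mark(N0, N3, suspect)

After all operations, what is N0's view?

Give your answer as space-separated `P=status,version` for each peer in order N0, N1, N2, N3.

Answer: N0=alive,0 N1=alive,1 N2=suspect,1 N3=suspect,2

Derivation:
Op 1: gossip N3<->N2 -> N3.N0=(alive,v0) N3.N1=(alive,v0) N3.N2=(alive,v0) N3.N3=(alive,v0) | N2.N0=(alive,v0) N2.N1=(alive,v0) N2.N2=(alive,v0) N2.N3=(alive,v0)
Op 2: N1 marks N3=dead -> (dead,v1)
Op 3: gossip N0<->N3 -> N0.N0=(alive,v0) N0.N1=(alive,v0) N0.N2=(alive,v0) N0.N3=(alive,v0) | N3.N0=(alive,v0) N3.N1=(alive,v0) N3.N2=(alive,v0) N3.N3=(alive,v0)
Op 4: N2 marks N1=alive -> (alive,v1)
Op 5: gossip N1<->N0 -> N1.N0=(alive,v0) N1.N1=(alive,v0) N1.N2=(alive,v0) N1.N3=(dead,v1) | N0.N0=(alive,v0) N0.N1=(alive,v0) N0.N2=(alive,v0) N0.N3=(dead,v1)
Op 6: N2 marks N2=suspect -> (suspect,v1)
Op 7: gossip N3<->N1 -> N3.N0=(alive,v0) N3.N1=(alive,v0) N3.N2=(alive,v0) N3.N3=(dead,v1) | N1.N0=(alive,v0) N1.N1=(alive,v0) N1.N2=(alive,v0) N1.N3=(dead,v1)
Op 8: gossip N1<->N3 -> N1.N0=(alive,v0) N1.N1=(alive,v0) N1.N2=(alive,v0) N1.N3=(dead,v1) | N3.N0=(alive,v0) N3.N1=(alive,v0) N3.N2=(alive,v0) N3.N3=(dead,v1)
Op 9: gossip N0<->N2 -> N0.N0=(alive,v0) N0.N1=(alive,v1) N0.N2=(suspect,v1) N0.N3=(dead,v1) | N2.N0=(alive,v0) N2.N1=(alive,v1) N2.N2=(suspect,v1) N2.N3=(dead,v1)
Op 10: N0 marks N3=suspect -> (suspect,v2)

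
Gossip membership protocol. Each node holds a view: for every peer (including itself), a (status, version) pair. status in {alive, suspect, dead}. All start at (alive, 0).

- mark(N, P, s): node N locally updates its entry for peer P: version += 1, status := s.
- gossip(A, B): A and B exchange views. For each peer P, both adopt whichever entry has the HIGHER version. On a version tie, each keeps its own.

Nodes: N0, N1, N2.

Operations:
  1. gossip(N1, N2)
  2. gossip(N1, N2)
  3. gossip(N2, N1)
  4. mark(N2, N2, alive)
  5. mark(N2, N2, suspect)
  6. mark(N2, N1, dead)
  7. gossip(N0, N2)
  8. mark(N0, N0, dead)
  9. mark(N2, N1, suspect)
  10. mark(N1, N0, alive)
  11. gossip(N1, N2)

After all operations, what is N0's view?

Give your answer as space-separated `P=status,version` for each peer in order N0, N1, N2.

Answer: N0=dead,1 N1=dead,1 N2=suspect,2

Derivation:
Op 1: gossip N1<->N2 -> N1.N0=(alive,v0) N1.N1=(alive,v0) N1.N2=(alive,v0) | N2.N0=(alive,v0) N2.N1=(alive,v0) N2.N2=(alive,v0)
Op 2: gossip N1<->N2 -> N1.N0=(alive,v0) N1.N1=(alive,v0) N1.N2=(alive,v0) | N2.N0=(alive,v0) N2.N1=(alive,v0) N2.N2=(alive,v0)
Op 3: gossip N2<->N1 -> N2.N0=(alive,v0) N2.N1=(alive,v0) N2.N2=(alive,v0) | N1.N0=(alive,v0) N1.N1=(alive,v0) N1.N2=(alive,v0)
Op 4: N2 marks N2=alive -> (alive,v1)
Op 5: N2 marks N2=suspect -> (suspect,v2)
Op 6: N2 marks N1=dead -> (dead,v1)
Op 7: gossip N0<->N2 -> N0.N0=(alive,v0) N0.N1=(dead,v1) N0.N2=(suspect,v2) | N2.N0=(alive,v0) N2.N1=(dead,v1) N2.N2=(suspect,v2)
Op 8: N0 marks N0=dead -> (dead,v1)
Op 9: N2 marks N1=suspect -> (suspect,v2)
Op 10: N1 marks N0=alive -> (alive,v1)
Op 11: gossip N1<->N2 -> N1.N0=(alive,v1) N1.N1=(suspect,v2) N1.N2=(suspect,v2) | N2.N0=(alive,v1) N2.N1=(suspect,v2) N2.N2=(suspect,v2)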